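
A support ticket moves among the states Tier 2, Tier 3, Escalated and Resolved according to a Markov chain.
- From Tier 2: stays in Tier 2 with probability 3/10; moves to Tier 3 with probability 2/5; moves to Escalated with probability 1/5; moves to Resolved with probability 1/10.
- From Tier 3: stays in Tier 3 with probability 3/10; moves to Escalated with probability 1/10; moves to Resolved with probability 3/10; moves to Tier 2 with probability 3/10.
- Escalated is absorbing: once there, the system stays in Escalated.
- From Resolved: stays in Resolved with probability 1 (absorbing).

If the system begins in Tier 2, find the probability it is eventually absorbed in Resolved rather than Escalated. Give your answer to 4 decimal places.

Let h(s) be the probability of absorption at Resolved starting from transient state s. Then h(Resolved) = 1 and h(Escalated) = 0. By first-step analysis:
h(Tier 2) = 0.3·h(Tier 2) + 0.4·h(Tier 3) + 0.2·0 + 0.1·1
h(Tier 3) = 0.3·h(Tier 2) + 0.3·h(Tier 3) + 0.1·0 + 0.3·1
Solving: h(Tier 2) = 0.5135, h(Tier 3) = 0.6486.
Starting from Tier 2, the probability is 0.5135.

0.5135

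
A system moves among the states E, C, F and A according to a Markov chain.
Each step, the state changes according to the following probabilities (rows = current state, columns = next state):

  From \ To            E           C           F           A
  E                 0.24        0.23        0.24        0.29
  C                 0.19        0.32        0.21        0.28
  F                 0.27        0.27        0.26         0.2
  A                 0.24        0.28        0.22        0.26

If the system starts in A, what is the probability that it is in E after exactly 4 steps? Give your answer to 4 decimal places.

0.2331

Propagate the distribution vector 4 steps from A.
After 0 steps: (0.0000, 0.0000, 0.0000, 1.0000)
After 1 step: (0.2400, 0.2800, 0.2200, 0.2600)
After 2 steps: (0.2326, 0.2770, 0.2308, 0.2596)
After 3 steps: (0.2331, 0.2771, 0.2311, 0.2587)
After 4 steps: (0.2331, 0.2771, 0.2311, 0.2587)
P(in E after 4 steps) = 0.2331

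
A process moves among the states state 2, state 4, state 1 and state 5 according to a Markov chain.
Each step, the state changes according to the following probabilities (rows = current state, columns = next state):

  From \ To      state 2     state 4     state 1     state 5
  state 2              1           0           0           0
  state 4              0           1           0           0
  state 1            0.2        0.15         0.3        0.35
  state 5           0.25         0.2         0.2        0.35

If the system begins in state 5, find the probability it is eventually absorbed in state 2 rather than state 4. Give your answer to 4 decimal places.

0.5584

Let h(s) be the probability of absorption at state 2 starting from transient state s. Then h(state 2) = 1 and h(state 4) = 0. By first-step analysis:
h(state 1) = 0.2·1 + 0.15·0 + 0.3·h(state 1) + 0.35·h(state 5)
h(state 5) = 0.25·1 + 0.2·0 + 0.2·h(state 1) + 0.35·h(state 5)
Solving: h(state 1) = 0.5649, h(state 5) = 0.5584.
Starting from state 5, the probability is 0.5584.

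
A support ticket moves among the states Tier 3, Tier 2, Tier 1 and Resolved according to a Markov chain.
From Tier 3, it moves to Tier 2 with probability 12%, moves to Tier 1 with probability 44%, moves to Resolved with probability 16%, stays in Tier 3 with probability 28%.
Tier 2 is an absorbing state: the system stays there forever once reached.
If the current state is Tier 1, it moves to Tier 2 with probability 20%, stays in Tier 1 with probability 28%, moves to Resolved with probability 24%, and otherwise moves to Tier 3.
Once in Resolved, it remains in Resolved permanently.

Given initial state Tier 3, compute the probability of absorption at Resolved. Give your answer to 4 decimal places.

0.5587

Let h(s) be the probability of absorption at Resolved starting from transient state s. Then h(Resolved) = 1 and h(Tier 2) = 0. By first-step analysis:
h(Tier 3) = 0.28·h(Tier 3) + 0.12·0 + 0.44·h(Tier 1) + 0.16·1
h(Tier 1) = 0.28·h(Tier 3) + 0.2·0 + 0.28·h(Tier 1) + 0.24·1
Solving: h(Tier 3) = 0.5587, h(Tier 1) = 0.5506.
Starting from Tier 3, the probability is 0.5587.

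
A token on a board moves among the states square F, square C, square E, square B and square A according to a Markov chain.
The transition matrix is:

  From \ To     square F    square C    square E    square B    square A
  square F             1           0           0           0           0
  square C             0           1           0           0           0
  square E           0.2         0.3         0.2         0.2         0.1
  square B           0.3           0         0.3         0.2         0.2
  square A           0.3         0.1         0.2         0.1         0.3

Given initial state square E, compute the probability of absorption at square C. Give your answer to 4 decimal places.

Let h(s) be the probability of absorption at square C starting from transient state s. Then h(square C) = 1 and h(square F) = 0. By first-step analysis:
h(square E) = 0.2·0 + 0.3·1 + 0.2·h(square E) + 0.2·h(square B) + 0.1·h(square A)
h(square B) = 0.3·0 + 0.3·h(square E) + 0.2·h(square B) + 0.2·h(square A)
h(square A) = 0.3·0 + 0.1·1 + 0.2·h(square E) + 0.1·h(square B) + 0.3·h(square A)
Solving: h(square E) = 0.4793, h(square B) = 0.2590, h(square A) = 0.3168.
Starting from square E, the probability is 0.4793.

0.4793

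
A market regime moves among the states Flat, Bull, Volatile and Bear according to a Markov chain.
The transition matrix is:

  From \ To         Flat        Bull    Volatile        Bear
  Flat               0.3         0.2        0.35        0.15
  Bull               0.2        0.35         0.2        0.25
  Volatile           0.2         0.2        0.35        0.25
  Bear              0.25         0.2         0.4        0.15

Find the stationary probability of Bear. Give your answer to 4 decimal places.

Let the stationary distribution be π with π = πP and π_1 + π_2 + π_3 + π_4 = 1.
π_1 = 0.3·π_1 + 0.2·π_2 + 0.2·π_3 + 0.25·π_4
π_2 = 0.2·π_1 + 0.35·π_2 + 0.2·π_3 + 0.2·π_4
π_3 = 0.35·π_1 + 0.2·π_2 + 0.35·π_3 + 0.4·π_4
Solving with the normalization constraint gives π = (0.2337, 0.2353, 0.3250, 0.2060).
So the stationary probability of Bear is 0.2060.

0.2060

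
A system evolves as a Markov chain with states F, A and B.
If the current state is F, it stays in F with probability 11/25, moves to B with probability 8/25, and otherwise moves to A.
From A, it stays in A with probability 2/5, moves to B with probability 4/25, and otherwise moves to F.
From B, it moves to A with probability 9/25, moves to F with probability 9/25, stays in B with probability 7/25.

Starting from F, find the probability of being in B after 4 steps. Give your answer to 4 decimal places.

Propagate the distribution vector 4 steps from F.
After 0 steps: (1.0000, 0.0000, 0.0000)
After 1 step: (0.4400, 0.2400, 0.3200)
After 2 steps: (0.4144, 0.3168, 0.2688)
After 3 steps: (0.4185, 0.3229, 0.2586)
After 4 steps: (0.4193, 0.3227, 0.2580)
P(in B after 4 steps) = 0.2580

0.2580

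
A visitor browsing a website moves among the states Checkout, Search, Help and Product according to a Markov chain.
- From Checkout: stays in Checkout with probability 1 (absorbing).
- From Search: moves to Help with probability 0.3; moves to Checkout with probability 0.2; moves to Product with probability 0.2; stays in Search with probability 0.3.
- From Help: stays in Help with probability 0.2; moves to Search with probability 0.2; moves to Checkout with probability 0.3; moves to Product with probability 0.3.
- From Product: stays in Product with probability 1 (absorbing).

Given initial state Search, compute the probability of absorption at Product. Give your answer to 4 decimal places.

0.5000

Let h(s) be the probability of absorption at Product starting from transient state s. Then h(Product) = 1 and h(Checkout) = 0. By first-step analysis:
h(Search) = 0.2·0 + 0.3·h(Search) + 0.3·h(Help) + 0.2·1
h(Help) = 0.3·0 + 0.2·h(Search) + 0.2·h(Help) + 0.3·1
Solving: h(Search) = 0.5000, h(Help) = 0.5000.
Starting from Search, the probability is 0.5000.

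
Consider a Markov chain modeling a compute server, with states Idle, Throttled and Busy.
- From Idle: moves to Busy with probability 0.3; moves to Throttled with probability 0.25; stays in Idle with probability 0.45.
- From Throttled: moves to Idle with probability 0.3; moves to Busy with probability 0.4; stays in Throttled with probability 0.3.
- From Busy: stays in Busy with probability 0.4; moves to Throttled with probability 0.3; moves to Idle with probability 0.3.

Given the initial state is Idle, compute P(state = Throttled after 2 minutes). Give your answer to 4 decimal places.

0.2775

Sum over the intermediate state after 1 minute:
P = P(Idle→Idle)·P(Idle→Throttled) + P(Idle→Throttled)·P(Throttled→Throttled) + P(Idle→Busy)·P(Busy→Throttled)
  = 0.45×0.25 + 0.25×0.3 + 0.3×0.3
  = 0.1125 + 0.0750 + 0.0900 = 0.2775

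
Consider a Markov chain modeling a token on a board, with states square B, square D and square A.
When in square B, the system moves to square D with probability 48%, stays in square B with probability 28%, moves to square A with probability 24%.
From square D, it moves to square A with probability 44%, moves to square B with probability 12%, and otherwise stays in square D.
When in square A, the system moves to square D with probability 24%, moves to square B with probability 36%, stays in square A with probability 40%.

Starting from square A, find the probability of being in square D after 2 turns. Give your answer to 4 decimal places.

Sum over the intermediate state after 1 turn:
P = P(square A→square B)·P(square B→square D) + P(square A→square D)·P(square D→square D) + P(square A→square A)·P(square A→square D)
  = 0.36×0.48 + 0.24×0.44 + 0.4×0.24
  = 0.1728 + 0.1056 + 0.0960 = 0.3744

0.3744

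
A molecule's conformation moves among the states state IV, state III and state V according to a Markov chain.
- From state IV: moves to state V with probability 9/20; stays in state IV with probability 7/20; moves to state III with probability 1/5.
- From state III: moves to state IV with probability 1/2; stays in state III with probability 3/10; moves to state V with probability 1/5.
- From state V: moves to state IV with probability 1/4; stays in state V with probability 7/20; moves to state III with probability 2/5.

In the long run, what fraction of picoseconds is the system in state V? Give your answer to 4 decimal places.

0.3413

Let the stationary distribution be π with π = πP and π_1 + π_2 + π_3 = 1.
π_1 = 0.35·π_1 + 0.5·π_2 + 0.25·π_3
π_2 = 0.2·π_1 + 0.3·π_2 + 0.4·π_3
Solving with the normalization constraint gives π = (0.3606, 0.2981, 0.3413).
So the stationary probability of state V is 0.3413.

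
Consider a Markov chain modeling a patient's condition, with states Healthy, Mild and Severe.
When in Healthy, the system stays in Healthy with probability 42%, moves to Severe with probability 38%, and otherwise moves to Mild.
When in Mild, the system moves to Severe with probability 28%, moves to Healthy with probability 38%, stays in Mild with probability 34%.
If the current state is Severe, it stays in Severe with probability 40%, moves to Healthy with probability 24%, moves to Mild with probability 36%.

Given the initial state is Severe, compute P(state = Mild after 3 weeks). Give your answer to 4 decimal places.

Propagate the distribution vector 3 weeks from Severe.
After 0 weeks: (0.0000, 0.0000, 1.0000)
After 1 week: (0.2400, 0.3600, 0.4000)
After 2 weeks: (0.3336, 0.3144, 0.3520)
After 3 weeks: (0.3441, 0.3003, 0.3556)
P(in Mild after 3 weeks) = 0.3003

0.3003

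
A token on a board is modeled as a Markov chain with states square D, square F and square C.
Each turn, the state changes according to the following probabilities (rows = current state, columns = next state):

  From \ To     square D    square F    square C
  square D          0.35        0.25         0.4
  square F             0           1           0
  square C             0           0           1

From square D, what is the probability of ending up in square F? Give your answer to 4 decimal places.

Let h(s) be the probability of absorption at square F starting from transient state s. Then h(square F) = 1 and h(square C) = 0. By first-step analysis:
h(square D) = 0.35·h(square D) + 0.25·1 + 0.4·0
Solving: h(square D) = 0.3846.
Starting from square D, the probability is 0.3846.

0.3846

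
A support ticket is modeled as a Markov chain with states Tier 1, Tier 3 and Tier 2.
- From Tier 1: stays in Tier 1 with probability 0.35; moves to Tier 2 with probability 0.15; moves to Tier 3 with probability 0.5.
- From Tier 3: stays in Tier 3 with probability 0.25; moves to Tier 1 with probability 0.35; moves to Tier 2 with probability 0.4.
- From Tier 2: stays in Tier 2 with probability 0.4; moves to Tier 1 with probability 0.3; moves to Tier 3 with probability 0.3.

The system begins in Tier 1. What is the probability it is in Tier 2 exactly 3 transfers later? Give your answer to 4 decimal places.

0.3144

Propagate the distribution vector 3 transfers from Tier 1.
After 0 transfers: (1.0000, 0.0000, 0.0000)
After 1 transfer: (0.3500, 0.5000, 0.1500)
After 2 transfers: (0.3425, 0.3450, 0.3125)
After 3 transfers: (0.3344, 0.3513, 0.3144)
P(in Tier 2 after 3 transfers) = 0.3144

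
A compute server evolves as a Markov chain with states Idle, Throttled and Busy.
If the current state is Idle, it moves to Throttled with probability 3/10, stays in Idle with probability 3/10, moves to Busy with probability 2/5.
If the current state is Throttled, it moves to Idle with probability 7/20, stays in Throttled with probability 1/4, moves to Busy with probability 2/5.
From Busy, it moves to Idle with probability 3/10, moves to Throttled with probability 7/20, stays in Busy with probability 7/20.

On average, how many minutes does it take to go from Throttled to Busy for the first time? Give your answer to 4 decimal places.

Let t(s) be the expected number of minutes to first reach Busy from state s, with t(Busy) = 0. Conditioning on the first minute:
t(Idle) = 1 + 0.3·t(Idle) + 0.3·t(Throttled)
t(Throttled) = 1 + 0.35·t(Idle) + 0.25·t(Throttled)
Solving: t(Idle) = 2.5000, t(Throttled) = 2.5000.
Expected minutes from Throttled to Busy: 2.5000.

2.5000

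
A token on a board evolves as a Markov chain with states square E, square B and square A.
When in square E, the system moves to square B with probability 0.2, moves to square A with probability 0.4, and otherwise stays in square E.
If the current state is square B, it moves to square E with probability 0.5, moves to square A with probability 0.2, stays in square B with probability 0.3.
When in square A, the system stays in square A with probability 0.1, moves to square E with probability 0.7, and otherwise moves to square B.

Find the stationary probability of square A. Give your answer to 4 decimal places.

0.2735

Let the stationary distribution be π with π = πP and π_1 + π_2 + π_3 = 1.
π_1 = 0.4·π_1 + 0.5·π_2 + 0.7·π_3
π_2 = 0.2·π_1 + 0.3·π_2 + 0.2·π_3
Solving with the normalization constraint gives π = (0.5043, 0.2222, 0.2735).
So the stationary probability of square A is 0.2735.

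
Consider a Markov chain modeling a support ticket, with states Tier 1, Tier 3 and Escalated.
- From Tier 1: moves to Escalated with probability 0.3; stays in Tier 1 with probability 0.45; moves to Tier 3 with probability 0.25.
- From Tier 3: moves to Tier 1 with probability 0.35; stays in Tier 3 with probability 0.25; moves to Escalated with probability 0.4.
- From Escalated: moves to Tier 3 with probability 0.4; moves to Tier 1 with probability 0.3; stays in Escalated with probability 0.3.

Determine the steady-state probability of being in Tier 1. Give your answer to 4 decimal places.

0.3706

Let the stationary distribution be π with π = πP and π_1 + π_2 + π_3 = 1.
π_1 = 0.45·π_1 + 0.35·π_2 + 0.3·π_3
π_2 = 0.25·π_1 + 0.25·π_2 + 0.4·π_3
Solving with the normalization constraint gives π = (0.3706, 0.2995, 0.3299).
So the stationary probability of Tier 1 is 0.3706.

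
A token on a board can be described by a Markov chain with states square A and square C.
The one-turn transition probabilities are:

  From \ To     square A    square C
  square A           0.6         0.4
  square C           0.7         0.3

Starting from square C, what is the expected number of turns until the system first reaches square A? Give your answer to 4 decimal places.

Let t(s) be the expected number of turns to first reach square A from state s, with t(square A) = 0. Conditioning on the first turn:
t(square C) = 1 + 0.3·t(square C)
Solving: t(square C) = 1.4286.
Expected turns from square C to square A: 1.4286.

1.4286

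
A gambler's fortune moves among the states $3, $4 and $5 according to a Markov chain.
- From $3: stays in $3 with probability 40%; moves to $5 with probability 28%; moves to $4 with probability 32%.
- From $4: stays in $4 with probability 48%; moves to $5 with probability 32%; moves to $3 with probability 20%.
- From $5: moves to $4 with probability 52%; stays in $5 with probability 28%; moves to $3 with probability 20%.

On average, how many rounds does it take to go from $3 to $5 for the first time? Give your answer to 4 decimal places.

3.3871

Let t(s) be the expected number of rounds to first reach $5 from state s, with t($5) = 0. Conditioning on the first round:
t($3) = 1 + 0.4·t($3) + 0.32·t($4)
t($4) = 1 + 0.2·t($3) + 0.48·t($4)
Solving: t($3) = 3.3871, t($4) = 3.2258.
Expected rounds from $3 to $5: 3.3871.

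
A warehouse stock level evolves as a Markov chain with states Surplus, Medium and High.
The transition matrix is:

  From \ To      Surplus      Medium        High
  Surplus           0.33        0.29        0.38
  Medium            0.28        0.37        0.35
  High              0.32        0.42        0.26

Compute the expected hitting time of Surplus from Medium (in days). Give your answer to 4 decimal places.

3.4148

Let t(s) be the expected number of days to first reach Surplus from state s, with t(Surplus) = 0. Conditioning on the first day:
t(Medium) = 1 + 0.37·t(Medium) + 0.35·t(High)
t(High) = 1 + 0.42·t(Medium) + 0.26·t(High)
Solving: t(Medium) = 3.4148, t(High) = 3.2895.
Expected days from Medium to Surplus: 3.4148.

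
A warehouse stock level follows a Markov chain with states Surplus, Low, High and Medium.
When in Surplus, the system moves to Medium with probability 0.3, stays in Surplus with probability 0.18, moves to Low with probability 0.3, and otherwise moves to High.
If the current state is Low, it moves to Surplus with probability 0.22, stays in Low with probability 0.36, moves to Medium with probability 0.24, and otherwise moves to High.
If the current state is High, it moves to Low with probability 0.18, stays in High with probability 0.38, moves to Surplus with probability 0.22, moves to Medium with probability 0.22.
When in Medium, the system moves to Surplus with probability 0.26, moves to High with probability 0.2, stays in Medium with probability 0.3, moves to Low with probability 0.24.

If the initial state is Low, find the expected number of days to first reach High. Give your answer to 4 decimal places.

Let t(s) be the expected number of days to first reach High from state s, with t(High) = 0. Conditioning on the first day:
t(Surplus) = 1 + 0.18·t(Surplus) + 0.3·t(Low) + 0.3·t(Medium)
t(Low) = 1 + 0.22·t(Surplus) + 0.36·t(Low) + 0.24·t(Medium)
t(Medium) = 1 + 0.26·t(Surplus) + 0.24·t(Low) + 0.3·t(Medium)
Solving: t(Surplus) = 4.9428, t(Low) = 5.1476, t(Medium) = 5.0293.
Expected days from Low to High: 5.1476.

5.1476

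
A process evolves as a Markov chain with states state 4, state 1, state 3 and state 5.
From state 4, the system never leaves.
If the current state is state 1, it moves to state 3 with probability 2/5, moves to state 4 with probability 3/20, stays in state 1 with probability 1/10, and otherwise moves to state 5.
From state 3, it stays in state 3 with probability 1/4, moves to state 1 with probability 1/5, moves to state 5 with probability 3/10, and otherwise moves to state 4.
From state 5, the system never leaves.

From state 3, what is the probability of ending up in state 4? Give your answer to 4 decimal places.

Let h(s) be the probability of absorption at state 4 starting from transient state s. Then h(state 4) = 1 and h(state 5) = 0. By first-step analysis:
h(state 1) = 0.15·1 + 0.1·h(state 1) + 0.4·h(state 3) + 0.35·0
h(state 3) = 0.25·1 + 0.2·h(state 1) + 0.25·h(state 3) + 0.3·0
Solving: h(state 1) = 0.3571, h(state 3) = 0.4286.
Starting from state 3, the probability is 0.4286.

0.4286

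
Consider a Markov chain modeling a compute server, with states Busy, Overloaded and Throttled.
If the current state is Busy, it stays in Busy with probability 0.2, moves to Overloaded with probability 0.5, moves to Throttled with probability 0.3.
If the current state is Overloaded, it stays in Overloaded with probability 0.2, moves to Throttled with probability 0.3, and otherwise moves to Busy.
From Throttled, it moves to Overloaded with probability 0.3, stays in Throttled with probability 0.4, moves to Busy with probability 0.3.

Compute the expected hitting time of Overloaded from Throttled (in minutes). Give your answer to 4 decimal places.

2.8205

Let t(s) be the expected number of minutes to first reach Overloaded from state s, with t(Overloaded) = 0. Conditioning on the first minute:
t(Busy) = 1 + 0.2·t(Busy) + 0.3·t(Throttled)
t(Throttled) = 1 + 0.3·t(Busy) + 0.4·t(Throttled)
Solving: t(Busy) = 2.3077, t(Throttled) = 2.8205.
Expected minutes from Throttled to Overloaded: 2.8205.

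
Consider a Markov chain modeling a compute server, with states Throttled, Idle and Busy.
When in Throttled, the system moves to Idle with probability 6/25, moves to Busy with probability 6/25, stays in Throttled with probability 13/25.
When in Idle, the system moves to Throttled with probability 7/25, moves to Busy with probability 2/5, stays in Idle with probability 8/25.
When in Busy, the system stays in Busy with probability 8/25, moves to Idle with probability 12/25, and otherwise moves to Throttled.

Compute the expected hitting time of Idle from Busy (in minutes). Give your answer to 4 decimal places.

Let t(s) be the expected number of minutes to first reach Idle from state s, with t(Idle) = 0. Conditioning on the first minute:
t(Throttled) = 1 + 0.52·t(Throttled) + 0.24·t(Busy)
t(Busy) = 1 + 0.2·t(Throttled) + 0.32·t(Busy)
Solving: t(Throttled) = 3.3046, t(Busy) = 2.4425.
Expected minutes from Busy to Idle: 2.4425.

2.4425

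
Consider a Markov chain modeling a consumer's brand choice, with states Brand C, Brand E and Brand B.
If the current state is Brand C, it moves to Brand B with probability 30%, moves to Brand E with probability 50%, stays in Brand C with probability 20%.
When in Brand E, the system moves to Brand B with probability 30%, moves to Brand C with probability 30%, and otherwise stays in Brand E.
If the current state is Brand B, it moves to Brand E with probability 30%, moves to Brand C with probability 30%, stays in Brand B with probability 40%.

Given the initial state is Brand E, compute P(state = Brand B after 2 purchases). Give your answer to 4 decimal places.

Sum over the intermediate state after 1 purchase:
P = P(Brand E→Brand C)·P(Brand C→Brand B) + P(Brand E→Brand E)·P(Brand E→Brand B) + P(Brand E→Brand B)·P(Brand B→Brand B)
  = 0.3×0.3 + 0.4×0.3 + 0.3×0.4
  = 0.0900 + 0.1200 + 0.1200 = 0.3300

0.3300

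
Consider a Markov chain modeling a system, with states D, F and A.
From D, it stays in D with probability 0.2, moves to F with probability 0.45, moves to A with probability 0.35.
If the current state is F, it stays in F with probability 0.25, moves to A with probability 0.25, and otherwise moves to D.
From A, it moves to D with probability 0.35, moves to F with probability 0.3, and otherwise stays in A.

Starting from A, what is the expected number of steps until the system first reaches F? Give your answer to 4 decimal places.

Let t(s) be the expected number of steps to first reach F from state s, with t(F) = 0. Conditioning on the first step:
t(D) = 1 + 0.2·t(D) + 0.35·t(A)
t(A) = 1 + 0.35·t(D) + 0.35·t(A)
Solving: t(D) = 2.5157, t(A) = 2.8931.
Expected steps from A to F: 2.8931.

2.8931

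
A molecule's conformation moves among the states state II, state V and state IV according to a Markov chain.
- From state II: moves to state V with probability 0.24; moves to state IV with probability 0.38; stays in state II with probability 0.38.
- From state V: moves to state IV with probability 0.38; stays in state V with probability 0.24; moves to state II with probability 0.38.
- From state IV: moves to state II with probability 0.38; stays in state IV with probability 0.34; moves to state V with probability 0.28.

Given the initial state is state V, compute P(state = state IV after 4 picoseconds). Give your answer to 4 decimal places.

Propagate the distribution vector 4 picoseconds from state V.
After 0 picoseconds: (0.0000, 1.0000, 0.0000)
After 1 picosecond: (0.3800, 0.2400, 0.3800)
After 2 picoseconds: (0.3800, 0.2552, 0.3648)
After 3 picoseconds: (0.3800, 0.2546, 0.3654)
After 4 picoseconds: (0.3800, 0.2546, 0.3654)
P(in state IV after 4 picoseconds) = 0.3654

0.3654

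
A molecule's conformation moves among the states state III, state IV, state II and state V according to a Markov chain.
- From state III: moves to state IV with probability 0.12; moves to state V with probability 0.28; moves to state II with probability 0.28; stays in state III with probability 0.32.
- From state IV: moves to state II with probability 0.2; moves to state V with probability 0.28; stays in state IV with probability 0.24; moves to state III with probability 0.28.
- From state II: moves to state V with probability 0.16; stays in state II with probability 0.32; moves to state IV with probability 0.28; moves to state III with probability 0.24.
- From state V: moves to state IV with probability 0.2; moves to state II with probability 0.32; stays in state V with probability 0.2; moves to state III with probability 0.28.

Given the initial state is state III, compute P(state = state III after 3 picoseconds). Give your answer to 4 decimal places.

Propagate the distribution vector 3 picoseconds from state III.
After 0 picoseconds: (1.0000, 0.0000, 0.0000, 0.0000)
After 1 picosecond: (0.3200, 0.1200, 0.2800, 0.2800)
After 2 picoseconds: (0.2816, 0.2016, 0.2928, 0.2240)
After 3 picoseconds: (0.2796, 0.2090, 0.2845, 0.2269)
P(in state III after 3 picoseconds) = 0.2796

0.2796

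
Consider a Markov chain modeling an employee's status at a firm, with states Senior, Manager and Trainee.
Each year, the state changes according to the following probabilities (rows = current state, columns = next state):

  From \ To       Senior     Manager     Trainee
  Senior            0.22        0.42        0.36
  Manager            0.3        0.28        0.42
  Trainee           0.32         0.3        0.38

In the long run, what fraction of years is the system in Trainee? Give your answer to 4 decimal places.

0.3874

Let the stationary distribution be π with π = πP and π_1 + π_2 + π_3 = 1.
π_1 = 0.22·π_1 + 0.3·π_2 + 0.32·π_3
π_2 = 0.42·π_1 + 0.28·π_2 + 0.3·π_3
Solving with the normalization constraint gives π = (0.2850, 0.3276, 0.3874).
So the stationary probability of Trainee is 0.3874.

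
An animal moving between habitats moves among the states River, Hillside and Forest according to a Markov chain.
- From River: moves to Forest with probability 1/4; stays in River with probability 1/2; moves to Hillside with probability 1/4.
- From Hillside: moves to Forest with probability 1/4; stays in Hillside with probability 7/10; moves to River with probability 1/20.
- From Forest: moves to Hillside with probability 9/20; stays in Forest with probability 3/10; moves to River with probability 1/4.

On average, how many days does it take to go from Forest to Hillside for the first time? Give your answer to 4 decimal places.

Let t(s) be the expected number of days to first reach Hillside from state s, with t(Hillside) = 0. Conditioning on the first day:
t(River) = 1 + 0.5·t(River) + 0.25·t(Forest)
t(Forest) = 1 + 0.25·t(River) + 0.3·t(Forest)
Solving: t(River) = 3.3043, t(Forest) = 2.6087.
Expected days from Forest to Hillside: 2.6087.

2.6087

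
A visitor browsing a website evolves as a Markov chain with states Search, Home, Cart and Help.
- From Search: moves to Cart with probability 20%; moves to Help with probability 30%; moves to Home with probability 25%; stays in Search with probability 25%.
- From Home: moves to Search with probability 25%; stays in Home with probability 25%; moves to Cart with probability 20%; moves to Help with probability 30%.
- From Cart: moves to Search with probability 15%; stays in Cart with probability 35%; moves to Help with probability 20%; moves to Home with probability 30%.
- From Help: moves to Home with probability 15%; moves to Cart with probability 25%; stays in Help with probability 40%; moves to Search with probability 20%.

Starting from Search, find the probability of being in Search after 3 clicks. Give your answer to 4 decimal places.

Propagate the distribution vector 3 clicks from Search.
After 0 clicks: (1.0000, 0.0000, 0.0000, 0.0000)
After 1 click: (0.2500, 0.2500, 0.2000, 0.3000)
After 2 clicks: (0.2150, 0.2300, 0.2450, 0.3100)
After 3 clicks: (0.2100, 0.2313, 0.2523, 0.3065)
P(in Search after 3 clicks) = 0.2100

0.2100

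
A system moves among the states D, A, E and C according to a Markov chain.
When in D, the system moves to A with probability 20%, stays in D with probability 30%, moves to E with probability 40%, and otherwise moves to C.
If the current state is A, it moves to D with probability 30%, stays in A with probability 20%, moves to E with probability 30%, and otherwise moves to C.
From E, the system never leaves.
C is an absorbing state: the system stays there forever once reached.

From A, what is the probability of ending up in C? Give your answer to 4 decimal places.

0.3400

Let h(s) be the probability of absorption at C starting from transient state s. Then h(C) = 1 and h(E) = 0. By first-step analysis:
h(D) = 0.3·h(D) + 0.2·h(A) + 0.4·0 + 0.1·1
h(A) = 0.3·h(D) + 0.2·h(A) + 0.3·0 + 0.2·1
Solving: h(D) = 0.2400, h(A) = 0.3400.
Starting from A, the probability is 0.3400.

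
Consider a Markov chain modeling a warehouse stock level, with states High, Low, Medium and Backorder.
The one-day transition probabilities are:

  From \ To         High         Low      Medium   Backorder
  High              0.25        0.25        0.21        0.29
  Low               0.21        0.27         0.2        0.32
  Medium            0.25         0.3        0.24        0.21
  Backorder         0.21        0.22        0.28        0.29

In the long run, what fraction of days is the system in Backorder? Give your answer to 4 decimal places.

0.2790

Let the stationary distribution be π with π = πP and π_1 + π_2 + π_3 + π_4 = 1.
π_1 = 0.25·π_1 + 0.21·π_2 + 0.25·π_3 + 0.21·π_4
π_2 = 0.25·π_1 + 0.27·π_2 + 0.3·π_3 + 0.22·π_4
π_3 = 0.21·π_1 + 0.2·π_2 + 0.24·π_3 + 0.28·π_4
Solving with the normalization constraint gives π = (0.2285, 0.2585, 0.2340, 0.2790).
So the stationary probability of Backorder is 0.2790.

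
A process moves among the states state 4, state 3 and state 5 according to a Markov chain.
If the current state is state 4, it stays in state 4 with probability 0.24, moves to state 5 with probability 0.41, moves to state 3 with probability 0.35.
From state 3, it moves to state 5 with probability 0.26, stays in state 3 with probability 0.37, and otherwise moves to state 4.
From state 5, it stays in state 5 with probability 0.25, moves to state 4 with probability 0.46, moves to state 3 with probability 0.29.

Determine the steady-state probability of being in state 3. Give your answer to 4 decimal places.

Let the stationary distribution be π with π = πP and π_1 + π_2 + π_3 = 1.
π_1 = 0.24·π_1 + 0.37·π_2 + 0.46·π_3
π_2 = 0.35·π_1 + 0.37·π_2 + 0.29·π_3
Solving with the normalization constraint gives π = (0.3521, 0.3382, 0.3097).
So the stationary probability of state 3 is 0.3382.

0.3382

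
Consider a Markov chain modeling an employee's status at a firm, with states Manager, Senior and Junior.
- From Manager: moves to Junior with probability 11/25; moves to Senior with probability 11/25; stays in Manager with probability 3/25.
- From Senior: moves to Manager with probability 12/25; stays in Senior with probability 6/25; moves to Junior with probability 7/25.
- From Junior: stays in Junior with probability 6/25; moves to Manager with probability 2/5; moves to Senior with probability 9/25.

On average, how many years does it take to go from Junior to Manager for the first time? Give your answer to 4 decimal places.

Let t(s) be the expected number of years to first reach Manager from state s, with t(Manager) = 0. Conditioning on the first year:
t(Senior) = 1 + 0.24·t(Senior) + 0.28·t(Junior)
t(Junior) = 1 + 0.36·t(Senior) + 0.24·t(Junior)
Solving: t(Senior) = 2.1812, t(Junior) = 2.3490.
Expected years from Junior to Manager: 2.3490.

2.3490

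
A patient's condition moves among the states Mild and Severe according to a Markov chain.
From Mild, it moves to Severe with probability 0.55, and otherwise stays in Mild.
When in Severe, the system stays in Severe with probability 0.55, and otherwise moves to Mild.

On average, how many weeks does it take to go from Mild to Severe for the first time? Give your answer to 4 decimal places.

Let t(s) be the expected number of weeks to first reach Severe from state s, with t(Severe) = 0. Conditioning on the first week:
t(Mild) = 1 + 0.45·t(Mild)
Solving: t(Mild) = 1.8182.
Expected weeks from Mild to Severe: 1.8182.

1.8182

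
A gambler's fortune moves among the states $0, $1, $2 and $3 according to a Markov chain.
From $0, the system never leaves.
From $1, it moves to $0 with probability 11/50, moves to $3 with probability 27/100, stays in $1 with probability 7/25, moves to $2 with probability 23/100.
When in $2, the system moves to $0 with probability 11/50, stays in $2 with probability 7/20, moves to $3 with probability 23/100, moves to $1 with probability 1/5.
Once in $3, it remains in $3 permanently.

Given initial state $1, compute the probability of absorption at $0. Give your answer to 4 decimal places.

0.4588

Let h(s) be the probability of absorption at $0 starting from transient state s. Then h($0) = 1 and h($3) = 0. By first-step analysis:
h($1) = 0.22·1 + 0.28·h($1) + 0.23·h($2) + 0.27·0
h($2) = 0.22·1 + 0.2·h($1) + 0.35·h($2) + 0.23·0
Solving: h($1) = 0.4588, h($2) = 0.4796.
Starting from $1, the probability is 0.4588.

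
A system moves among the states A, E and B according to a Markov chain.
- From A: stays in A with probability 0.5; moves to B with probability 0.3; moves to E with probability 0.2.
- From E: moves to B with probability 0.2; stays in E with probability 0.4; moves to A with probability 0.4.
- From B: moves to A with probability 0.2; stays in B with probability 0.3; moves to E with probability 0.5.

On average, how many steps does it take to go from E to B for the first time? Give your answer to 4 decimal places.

Let t(s) be the expected number of steps to first reach B from state s, with t(B) = 0. Conditioning on the first step:
t(A) = 1 + 0.5·t(A) + 0.2·t(E)
t(E) = 1 + 0.4·t(A) + 0.4·t(E)
Solving: t(A) = 3.6364, t(E) = 4.0909.
Expected steps from E to B: 4.0909.

4.0909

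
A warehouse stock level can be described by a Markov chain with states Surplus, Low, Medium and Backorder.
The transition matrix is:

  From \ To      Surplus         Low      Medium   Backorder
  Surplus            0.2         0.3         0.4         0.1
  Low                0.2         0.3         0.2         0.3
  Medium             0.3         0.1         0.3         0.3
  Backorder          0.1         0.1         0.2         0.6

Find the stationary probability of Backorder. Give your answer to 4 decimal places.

0.3746

Let the stationary distribution be π with π = πP and π_1 + π_2 + π_3 + π_4 = 1.
π_1 = 0.2·π_1 + 0.2·π_2 + 0.3·π_3 + 0.1·π_4
π_2 = 0.3·π_1 + 0.3·π_2 + 0.1·π_3 + 0.1·π_4
π_3 = 0.4·π_1 + 0.2·π_2 + 0.3·π_3 + 0.2·π_4
Solving with the normalization constraint gives π = (0.1890, 0.1722, 0.2642, 0.3746).
So the stationary probability of Backorder is 0.3746.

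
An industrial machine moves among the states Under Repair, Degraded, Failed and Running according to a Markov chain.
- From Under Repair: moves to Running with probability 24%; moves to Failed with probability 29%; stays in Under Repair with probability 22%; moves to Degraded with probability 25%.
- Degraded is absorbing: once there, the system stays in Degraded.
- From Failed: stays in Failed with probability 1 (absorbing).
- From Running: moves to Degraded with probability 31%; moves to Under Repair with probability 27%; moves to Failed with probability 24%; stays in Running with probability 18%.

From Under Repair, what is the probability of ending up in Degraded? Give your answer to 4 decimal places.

Let h(s) be the probability of absorption at Degraded starting from transient state s. Then h(Degraded) = 1 and h(Failed) = 0. By first-step analysis:
h(Under Repair) = 0.22·h(Under Repair) + 0.25·1 + 0.29·0 + 0.24·h(Running)
h(Running) = 0.27·h(Under Repair) + 0.31·1 + 0.24·0 + 0.18·h(Running)
Solving: h(Under Repair) = 0.4861, h(Running) = 0.5381.
Starting from Under Repair, the probability is 0.4861.

0.4861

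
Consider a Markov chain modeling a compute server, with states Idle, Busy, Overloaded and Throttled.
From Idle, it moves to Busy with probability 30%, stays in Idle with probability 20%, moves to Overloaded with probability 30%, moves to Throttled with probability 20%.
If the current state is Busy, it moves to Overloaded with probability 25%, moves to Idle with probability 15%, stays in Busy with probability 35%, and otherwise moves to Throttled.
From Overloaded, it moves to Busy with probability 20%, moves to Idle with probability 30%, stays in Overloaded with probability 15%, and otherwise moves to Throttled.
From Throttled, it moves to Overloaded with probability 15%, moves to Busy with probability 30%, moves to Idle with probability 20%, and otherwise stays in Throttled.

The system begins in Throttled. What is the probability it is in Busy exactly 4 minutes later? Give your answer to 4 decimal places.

0.2937

Propagate the distribution vector 4 minutes from Throttled.
After 0 minutes: (0.0000, 0.0000, 0.0000, 1.0000)
After 1 minute: (0.2000, 0.3000, 0.1500, 0.3500)
After 2 minutes: (0.2000, 0.3000, 0.2100, 0.2900)
After 3 minutes: (0.2060, 0.2940, 0.2100, 0.2900)
After 4 minutes: (0.2063, 0.2937, 0.2103, 0.2897)
P(in Busy after 4 minutes) = 0.2937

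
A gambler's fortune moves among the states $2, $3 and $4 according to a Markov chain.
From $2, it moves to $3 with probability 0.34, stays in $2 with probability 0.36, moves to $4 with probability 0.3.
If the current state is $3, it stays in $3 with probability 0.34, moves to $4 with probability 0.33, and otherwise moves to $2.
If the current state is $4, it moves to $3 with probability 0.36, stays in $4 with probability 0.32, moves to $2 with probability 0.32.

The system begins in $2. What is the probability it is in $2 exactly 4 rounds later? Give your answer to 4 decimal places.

0.3369

Propagate the distribution vector 4 rounds from $2.
After 0 rounds: (1.0000, 0.0000, 0.0000)
After 1 round: (0.3600, 0.3400, 0.3000)
After 2 rounds: (0.3378, 0.3460, 0.3162)
After 3 rounds: (0.3370, 0.3463, 0.3167)
After 4 rounds: (0.3369, 0.3463, 0.3167)
P(in $2 after 4 rounds) = 0.3369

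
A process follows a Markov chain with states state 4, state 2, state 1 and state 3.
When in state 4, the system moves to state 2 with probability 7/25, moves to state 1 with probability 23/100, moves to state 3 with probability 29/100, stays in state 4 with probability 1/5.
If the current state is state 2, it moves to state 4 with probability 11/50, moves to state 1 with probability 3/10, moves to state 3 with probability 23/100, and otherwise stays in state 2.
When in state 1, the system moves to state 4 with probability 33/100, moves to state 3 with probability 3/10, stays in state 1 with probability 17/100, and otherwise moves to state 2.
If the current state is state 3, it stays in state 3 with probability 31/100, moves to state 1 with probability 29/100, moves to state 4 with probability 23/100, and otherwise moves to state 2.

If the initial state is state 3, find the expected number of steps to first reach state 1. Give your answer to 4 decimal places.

3.5863

Let t(s) be the expected number of steps to first reach state 1 from state s, with t(state 1) = 0. Conditioning on the first step:
t(state 4) = 1 + 0.2·t(state 4) + 0.28·t(state 2) + 0.29·t(state 3)
t(state 2) = 1 + 0.22·t(state 4) + 0.25·t(state 2) + 0.23·t(state 3)
t(state 3) = 1 + 0.23·t(state 4) + 0.17·t(state 2) + 0.31·t(state 3)
Solving: t(state 4) = 3.7908, t(state 2) = 3.5451, t(state 3) = 3.5863.
Expected steps from state 3 to state 1: 3.5863.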